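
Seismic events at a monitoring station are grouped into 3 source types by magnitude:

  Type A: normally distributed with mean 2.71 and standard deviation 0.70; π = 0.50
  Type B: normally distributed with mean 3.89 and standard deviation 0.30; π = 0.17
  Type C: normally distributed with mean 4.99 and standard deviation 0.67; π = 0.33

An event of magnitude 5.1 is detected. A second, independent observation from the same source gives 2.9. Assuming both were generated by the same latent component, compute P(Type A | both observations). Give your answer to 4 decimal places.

0.3409

By Bayes' theorem, P(k | x) = π_k f_k(x) / Σ_j π_j f_j(x).
Since both observations come from the same component, the likelihood for component k is f_k(x₁)·f_k(x₂).
  f_A = [0.00167668] × [0.549306] = 0.000921012
  f_B = [0.000390199] × [0.0057419] = 2.24048e-06
  f_C = [0.587465] × [0.00459035] = 0.00269667
Weight by the priors:
  π_A·f_A = 0.50 × 0.000921012 = 0.000460506
  π_B·f_B = 0.17 × 2.24048e-06 = 3.80882e-07
  π_C·f_C = 0.33 × 0.00269667 = 0.000889902
Sum: 0.000460506 + 3.80882e-07 + 0.000889902 = 0.00135079
So the posterior for Type A is 0.000460506 / 0.00135079 ≈ 0.3409.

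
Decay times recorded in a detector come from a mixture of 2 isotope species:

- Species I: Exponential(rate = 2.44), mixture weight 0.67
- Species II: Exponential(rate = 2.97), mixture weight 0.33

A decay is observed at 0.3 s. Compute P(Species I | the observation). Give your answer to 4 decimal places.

The responsibility of component k is P(Z=k) f_k(x) divided by Σ_j P(Z=j) f_j(x).
Evaluate each component's likelihood at the observed value:
  L_I = 1.17351
  L_II = 1.21843
Multiply by the mixture weights:
  P(Z=I)·L_I = 0.67 × 1.17351 = 0.786251
  P(Z=II)·L_II = 0.33 × 1.21843 = 0.402081
Sum: 0.786251 + 0.402081 = 1.18833
P(Species I | data) = 0.786251 / 1.18833 ≈ 0.6616

0.6616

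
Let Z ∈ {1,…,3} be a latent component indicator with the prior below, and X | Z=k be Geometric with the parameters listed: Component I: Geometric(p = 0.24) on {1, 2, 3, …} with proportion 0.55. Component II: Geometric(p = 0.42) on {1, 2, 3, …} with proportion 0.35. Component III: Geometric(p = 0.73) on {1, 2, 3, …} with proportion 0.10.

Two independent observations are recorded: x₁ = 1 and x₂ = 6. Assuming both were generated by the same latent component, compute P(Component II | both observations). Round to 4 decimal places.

Apply Bayes' rule: the posterior for each component is proportional to its prior times its likelihood at x.
Since both observations come from the same component, the likelihood for component k is f_k(x₁)·f_k(x₂).
  p_I = [0.24] × [0.0608526] = 0.0146046
  p_II = [0.42] × [0.027567] = 0.0115781
  p_III = [0.73] × [0.00104747] = 0.000764653
Weight by the priors:
  P(Z=I)·p_I = 0.55 × 0.0146046 = 0.00803254
  P(Z=II)·p_II = 0.35 × 0.0115781 = 0.00405235
  P(Z=III)·p_III = 0.10 × 0.000764653 = 7.64653e-05
Normaliser: 0.00803254 + 0.00405235 + 7.64653e-05 = 0.0121614
So the posterior for Component II is 0.00405235 / 0.0121614 ≈ 0.3332.

0.3332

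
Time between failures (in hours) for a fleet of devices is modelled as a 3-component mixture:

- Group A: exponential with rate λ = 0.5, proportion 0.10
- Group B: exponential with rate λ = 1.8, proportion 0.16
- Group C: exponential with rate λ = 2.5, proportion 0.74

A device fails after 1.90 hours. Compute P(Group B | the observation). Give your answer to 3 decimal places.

0.210

Posterior ∝ prior × likelihood, so P(k | x) ∝ π_k f_k(x); normalise over all components.
Component likelihoods at x = 1.90 hours:
  p_A = 0.5·e^(−0.5·1.90) = 0.5·e^(−0.9500) = 0.193371
  p_B = 1.8·e^(−1.8·1.90) = 1.8·e^(−3.4200) = 0.0588824
  p_C = 2.5·e^(−2.5·1.90) = 2.5·e^(−4.7500) = 0.0216292
Weight by the priors:
  π_A·p_A = 0.10 × 0.193371 = 0.0193371
  π_B·p_B = 0.16 × 0.0588824 = 0.00942118
  π_C·p_C = 0.74 × 0.0216292 = 0.0160056
Marginal: 0.0193371 + 0.00942118 + 0.0160056 = 0.0447639
So the posterior for Group B is 0.00942118 / 0.0447639 ≈ 0.210.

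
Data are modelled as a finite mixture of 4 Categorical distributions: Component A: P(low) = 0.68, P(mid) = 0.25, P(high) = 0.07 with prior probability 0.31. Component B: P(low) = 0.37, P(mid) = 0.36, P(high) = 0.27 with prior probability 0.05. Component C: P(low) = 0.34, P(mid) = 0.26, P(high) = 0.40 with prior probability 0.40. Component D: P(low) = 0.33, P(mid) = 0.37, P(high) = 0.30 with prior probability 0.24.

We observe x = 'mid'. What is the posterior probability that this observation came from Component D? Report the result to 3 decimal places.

Posterior ∝ prior × likelihood, so P(k | x) ∝ π_k f_k(x); normalise over all components.
Component likelihoods at x = 'mid':
  f_A = P(mid | comp) = 0.25
  f_B = P(mid | comp) = 0.36
  f_C = P(mid | comp) = 0.26
  f_D = P(mid | comp) = 0.37
Prior × likelihood for each component:
  π_A·f_A = 0.31 × 0.25 = 0.0775
  π_B·f_B = 0.05 × 0.36 = 0.018
  π_C·f_C = 0.40 × 0.26 = 0.104
  π_D·f_D = 0.24 × 0.37 = 0.0888
Normaliser: 0.0775 + 0.018 + 0.104 + 0.0888 = 0.2883
Responsibility of Component D: 0.0888 / 0.2883 ≈ 0.308

0.308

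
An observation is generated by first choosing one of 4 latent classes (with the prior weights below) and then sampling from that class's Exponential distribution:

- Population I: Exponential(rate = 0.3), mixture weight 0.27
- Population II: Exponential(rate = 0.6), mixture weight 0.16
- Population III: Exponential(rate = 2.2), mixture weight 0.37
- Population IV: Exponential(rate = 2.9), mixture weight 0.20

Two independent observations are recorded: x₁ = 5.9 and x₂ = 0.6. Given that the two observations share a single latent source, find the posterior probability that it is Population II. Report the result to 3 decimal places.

Apply Bayes' rule: the posterior for each component is proportional to its prior times its likelihood at x.
Since both observations come from the same component, the likelihood for component k is f_k(x₁)·f_k(x₂).
  f_I = [0.3·e^(−0.3·5.9) = 0.3·e^(−1.7700) = 0.0510999] × [0.250581] = 0.0128047
  f_II = [0.6·e^(−0.6·5.9) = 0.6·e^(−3.5400) = 0.017408] × [0.418606] = 0.00728709
  f_III = [2.2·e^(−2.2·5.9) = 2.2·e^(−12.9800) = 5.07318e-06] × [0.587698] = 2.9815e-06
  f_IV = [2.9·e^(−2.9·5.9) = 2.9·e^(−17.1100) = 1.07552e-07] × [0.509009] = 5.47451e-08
Prior × likelihood for each component:
  π_I·f_I = 0.27 × 0.0128047 = 0.00345726
  π_II·f_II = 0.16 × 0.00728709 = 0.00116593
  π_III·f_III = 0.37 × 2.9815e-06 = 1.10315e-06
  π_IV·f_IV = 0.20 × 5.47451e-08 = 1.0949e-08
Evidence: 0.00345726 + 0.00116593 + 1.10315e-06 + 1.0949e-08 = 0.00462431
So the posterior for Population II is 0.00116593 / 0.00462431 ≈ 0.252.

0.252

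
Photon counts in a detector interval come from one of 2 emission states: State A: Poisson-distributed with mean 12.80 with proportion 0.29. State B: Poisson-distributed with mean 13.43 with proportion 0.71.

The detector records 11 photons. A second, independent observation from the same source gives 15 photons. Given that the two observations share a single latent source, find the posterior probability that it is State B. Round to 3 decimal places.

Posterior ∝ prior × likelihood, so P(k | x) ∝ P(Z=k) f_k(x); normalise over all components.
Since both observations come from the same component, the likelihood for component k is f_k(x₁)·f_k(x₂).
  f_A = [e^(−12.80)·12.80^11/11! = 0.104516] × [0.0856408] = 0.00895087
  f_B = [e^(−13.43)·13.43^11/11! = 0.094429] × [0.0937704] = 0.00885465
Weight by the priors:
  P(Z=A)·f_A = 0.29 × 0.00895087 = 0.00259575
  P(Z=B)·f_B = 0.71 × 0.00885465 = 0.0062868
Sum: 0.00259575 + 0.0062868 = 0.00888255
Responsibility of State B: 0.0062868 / 0.00888255 ≈ 0.708

0.708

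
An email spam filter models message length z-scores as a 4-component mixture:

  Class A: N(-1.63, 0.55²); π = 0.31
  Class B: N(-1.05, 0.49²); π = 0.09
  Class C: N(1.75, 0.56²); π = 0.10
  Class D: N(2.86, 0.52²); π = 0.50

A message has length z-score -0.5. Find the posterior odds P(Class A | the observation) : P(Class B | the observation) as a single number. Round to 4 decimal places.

0.6981

Posterior odds = (P(Z=i) f_i(x)) / (P(Z=j) f_j(x)); the normalising sum cancels.
Normal densities:
  L_A = (1/(0.55·√(2π)))·exp(−(-0.5−-1.63)²/(2·0.55²)) = 0.725350·exp(-2.11058) = 0.0878891
  L_B = (1/(0.49·√(2π)))·exp(−(-0.5−-1.05)²/(2·0.49²)) = 0.814168·exp(-0.62995) = 0.433643
  L_C = (1/(0.56·√(2π)))·exp(−(-0.5−1.75)²/(2·0.56²)) = 0.712397·exp(-8.07159) = 0.000222472
  L_D = (1/(0.52·√(2π)))·exp(−(-0.5−2.86)²/(2·0.52²)) = 0.767197·exp(-20.87574) = 6.58701e-10
Posterior odds = (P(Z=A)·L_A) / (P(Z=B)·L_B) = (0.31·0.0878891) / (0.09·0.433643) = 0.0272456 / 0.0390278 ≈ 0.6981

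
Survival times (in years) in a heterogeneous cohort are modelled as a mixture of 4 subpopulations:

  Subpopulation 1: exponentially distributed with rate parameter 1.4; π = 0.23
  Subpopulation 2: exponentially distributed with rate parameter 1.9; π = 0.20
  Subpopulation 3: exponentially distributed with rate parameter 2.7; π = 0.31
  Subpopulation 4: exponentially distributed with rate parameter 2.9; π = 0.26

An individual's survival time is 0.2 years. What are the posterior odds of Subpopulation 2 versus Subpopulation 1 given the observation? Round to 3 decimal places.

Since P(k|x) ∝ π_k f_k(x), the posterior odds are π_i f_i(x) / (π_j f_j(x)).
Exponential densities:
  L_1 = 1.0581
  L_2 = 1.29934
  L_3 = 1.57342
  L_4 = 1.62371
Posterior odds = (π_2·L_2) / (π_1·L_1) = (0.20·1.29934) / (0.23·1.0581) = 0.259867 / 0.243362 ≈ 1.068

1.068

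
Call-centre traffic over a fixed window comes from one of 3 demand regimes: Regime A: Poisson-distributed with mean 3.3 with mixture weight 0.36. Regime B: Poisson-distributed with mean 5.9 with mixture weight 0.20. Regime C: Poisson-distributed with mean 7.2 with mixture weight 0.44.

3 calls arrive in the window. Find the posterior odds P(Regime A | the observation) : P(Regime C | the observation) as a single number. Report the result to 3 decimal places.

3.892

The posterior odds equal the prior odds times the likelihood ratio: (π_i/π_j)·(f_i(x)/f_j(x)).
Poisson probabilities:
  f_A = 0.220912
  f_B = 0.0937707
  f_C = 0.0464436
Odds = (0.36/0.44) × (0.220912/0.0464436) = 0.818182 × 4.75656 ≈ 3.892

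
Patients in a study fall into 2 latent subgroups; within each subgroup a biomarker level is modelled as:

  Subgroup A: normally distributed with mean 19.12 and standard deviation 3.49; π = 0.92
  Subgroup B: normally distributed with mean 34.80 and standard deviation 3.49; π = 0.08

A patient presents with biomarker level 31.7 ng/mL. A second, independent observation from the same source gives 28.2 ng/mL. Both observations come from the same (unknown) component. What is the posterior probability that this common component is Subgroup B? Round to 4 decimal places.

Apply Bayes' rule: the posterior for each component is proportional to its prior times its likelihood at x.
Since both observations come from the same component, the likelihood for component k is f_k(x₁)·f_k(x₂).
  f_A = [(1/(3.49·√(2π)))·exp(−(31.7−19.12)²/(2·3.49²)) = 0.114310·exp(-6.49651) = 0.000172458] × [0.0038746] = 6.68208e-07
  f_B = [(1/(3.49·√(2π)))·exp(−(31.7−34.80)²/(2·3.49²)) = 0.114310·exp(-0.39450) = 0.0770473] × [0.0191203] = 0.00147317
Multiply by the mixture weights:
  P(Z=A)·f_A = 0.92 × 6.68208e-07 = 6.14751e-07
  P(Z=B)·f_B = 0.08 × 0.00147317 = 0.000117854
Marginal: 6.14751e-07 + 0.000117854 = 0.000118468
P(Subgroup B | data) ≈ 0.9948

0.9948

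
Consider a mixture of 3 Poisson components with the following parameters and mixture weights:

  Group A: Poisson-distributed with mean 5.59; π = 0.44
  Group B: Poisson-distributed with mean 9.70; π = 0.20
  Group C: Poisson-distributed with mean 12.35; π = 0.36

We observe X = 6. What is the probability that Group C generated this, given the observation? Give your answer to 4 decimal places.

By Bayes' theorem, P(k | x) = π_k f_k(x) / Σ_j π_j f_j(x).
Evaluate each component's likelihood at the observed value:
  f_A = 0.158282
  f_B = 0.0708992
  f_C = 0.021337
Weight by the priors:
  π_A·f_A = 0.44 × 0.158282 = 0.0696442
  π_B·f_B = 0.20 × 0.0708992 = 0.0141798
  π_C·f_C = 0.36 × 0.021337 = 0.0076813
Denominator: 0.0696442 + 0.0141798 + 0.0076813 = 0.0915053
Responsibility of Group C: 0.0076813 / 0.0915053 ≈ 0.0839

0.0839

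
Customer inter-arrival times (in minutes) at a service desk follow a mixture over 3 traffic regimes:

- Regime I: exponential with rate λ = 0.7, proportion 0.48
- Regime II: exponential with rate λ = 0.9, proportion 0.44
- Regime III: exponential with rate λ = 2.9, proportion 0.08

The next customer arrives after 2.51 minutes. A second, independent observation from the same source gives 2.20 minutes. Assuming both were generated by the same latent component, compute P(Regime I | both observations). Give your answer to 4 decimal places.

P(component k | x) = w_k·f_k(x) / marginal(x), where marginal(x) = Σ_j w_j·f_j(x).
Since both observations come from the same component, the likelihood for component k is f_k(x₁)·f_k(x₂).
  L_I = [0.7·e^(−0.7·2.51) = 0.7·e^(−1.7570) = 0.120793] × [0.150067] = 0.0181271
  L_II = [0.9·e^(−0.9·2.51) = 0.9·e^(−2.2590) = 0.0940094] × [0.124262] = 0.0116818
  L_III = [2.9·e^(−2.9·2.51) = 2.9·e^(−7.2790) = 0.00200064] × [0.00491586] = 9.83485e-06
Weight by the priors:
  w_I·L_I = 0.48 × 0.0181271 = 0.00870098
  w_II·L_II = 0.44 × 0.0116818 = 0.00514
  w_III·L_III = 0.08 × 9.83485e-06 = 7.86788e-07
Evidence: 0.00870098 + 0.00514 + 7.86788e-07 = 0.0138418
P(Regime I | x₁,x₂) = 0.00870098 / 0.0138418 ≈ 0.6286

0.6286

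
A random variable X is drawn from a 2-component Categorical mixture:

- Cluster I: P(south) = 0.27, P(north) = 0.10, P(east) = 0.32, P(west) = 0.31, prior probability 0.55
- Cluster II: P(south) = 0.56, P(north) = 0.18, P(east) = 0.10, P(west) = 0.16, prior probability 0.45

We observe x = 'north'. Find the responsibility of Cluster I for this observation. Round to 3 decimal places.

P(component k | x) = w_k·f_k(x) / marginal(x), where marginal(x) = Σ_j w_j·f_j(x).
Component likelihoods at x = 'north':
  f_I = P(north | comp) = 0.10
  f_II = P(north | comp) = 0.18
Unnormalised posteriors:
  w_I·f_I = 0.55 × 0.1 = 0.055
  w_II·f_II = 0.45 × 0.18 = 0.081
Denominator: 0.055 + 0.081 = 0.136
So the posterior for Cluster I is 0.055 / 0.136 ≈ 0.404.

0.404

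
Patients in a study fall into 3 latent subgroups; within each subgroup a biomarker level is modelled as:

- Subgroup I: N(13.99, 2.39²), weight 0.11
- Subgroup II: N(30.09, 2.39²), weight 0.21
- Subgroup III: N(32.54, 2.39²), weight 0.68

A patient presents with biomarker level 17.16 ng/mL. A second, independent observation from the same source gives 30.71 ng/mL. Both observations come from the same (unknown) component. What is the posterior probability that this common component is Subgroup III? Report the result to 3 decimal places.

By Bayes' theorem, P(k | x) = w_k f_k(x) / Σ_j w_j f_j(x).
Since both observations come from the same component, the likelihood for component k is f_k(x₁)·f_k(x₂).
  p_I = [(1/(2.39·√(2π)))·exp(−(17.16−13.99)²/(2·2.39²)) = 0.166921·exp(-0.87962) = 0.0692628] × [3.93562e-12] = 2.72592e-13
  p_II = [(1/(2.39·√(2π)))·exp(−(17.16−30.09)²/(2·2.39²)) = 0.166921·exp(-14.63428) = 7.36083e-08] × [0.161398] = 1.18803e-08
  p_III = [(1/(2.39·√(2π)))·exp(−(17.16−32.54)²/(2·2.39²)) = 0.166921·exp(-20.70555) = 1.69904e-10] × [0.12451] = 2.11547e-11
Prior × likelihood for each component:
  w_I·p_I = 0.11 × 2.72592e-13 = 2.99852e-14
  w_II·p_II = 0.21 × 1.18803e-08 = 2.49485e-09
  w_III·p_III = 0.68 × 2.11547e-11 = 1.43852e-11
Normaliser: 2.99852e-14 + 2.49485e-09 + 1.43852e-11 = 2.50927e-09
P(Subgroup III | x₁,x₂) ≈ 0.006

0.006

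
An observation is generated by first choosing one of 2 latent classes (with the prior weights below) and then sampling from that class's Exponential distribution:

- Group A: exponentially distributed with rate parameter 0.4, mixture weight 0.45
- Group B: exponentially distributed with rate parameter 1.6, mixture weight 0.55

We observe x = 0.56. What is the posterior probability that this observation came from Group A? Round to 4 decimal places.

0.2860

Apply Bayes' rule: the posterior for each component is proportional to its prior times its likelihood at x.
Exponential densities:
  L_A = 0.4·e^(−0.4·0.56) = 0.4·e^(−0.2240) = 0.319726
  L_B = 1.6·e^(−1.6·0.56) = 1.6·e^(−0.8960) = 0.653119
Unnormalised posteriors:
  w_A·L_A = 0.45 × 0.319726 = 0.143877
  w_B·L_B = 0.55 × 0.653119 = 0.359215
Normaliser: 0.143877 + 0.359215 = 0.503092
So the posterior for Group A is 0.143877 / 0.503092 ≈ 0.2860.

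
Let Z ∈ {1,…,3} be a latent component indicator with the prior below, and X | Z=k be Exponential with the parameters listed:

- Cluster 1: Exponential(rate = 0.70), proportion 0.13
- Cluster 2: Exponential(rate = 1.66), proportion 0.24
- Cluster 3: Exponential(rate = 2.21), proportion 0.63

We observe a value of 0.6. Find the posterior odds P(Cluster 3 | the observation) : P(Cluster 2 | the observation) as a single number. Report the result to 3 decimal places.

The posterior odds equal the prior odds times the likelihood ratio: (w_i/w_j)·(f_i(x)/f_j(x)).
Evaluate each component's likelihood at the observed value:
  p_1 = 0.70·e^(−0.70·0.6) = 0.70·e^(−0.4200) = 0.459933
  p_2 = 1.66·e^(−1.66·0.6) = 1.66·e^(−0.9960) = 0.613127
  p_3 = 2.21·e^(−2.21·0.6) = 2.21·e^(−1.3260) = 0.586837
Posterior odds = (w_3·p_3) / (w_2·p_2) = (0.63·0.586837) / (0.24·0.613127) = 0.369708 / 0.147151 ≈ 2.512

2.512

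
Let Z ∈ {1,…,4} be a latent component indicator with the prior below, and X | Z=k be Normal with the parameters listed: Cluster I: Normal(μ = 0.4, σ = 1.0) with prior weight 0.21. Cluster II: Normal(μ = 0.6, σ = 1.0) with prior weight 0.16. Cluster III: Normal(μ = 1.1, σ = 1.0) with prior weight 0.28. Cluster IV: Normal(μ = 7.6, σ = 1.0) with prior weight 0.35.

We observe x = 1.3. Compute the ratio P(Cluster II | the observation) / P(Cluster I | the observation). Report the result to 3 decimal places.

0.894

The posterior odds equal the prior odds times the likelihood ratio: (π_i/π_j)·(f_i(x)/f_j(x)).
Component likelihoods at x = 1.3:
  f_I = (1/(1.0·√(2π)))·exp(−(1.3−0.4)²/(2·1.0²)) = 0.398942·exp(-0.40500) = 0.266085
  f_II = (1/(1.0·√(2π)))·exp(−(1.3−0.6)²/(2·1.0²)) = 0.398942·exp(-0.24500) = 0.312254
  f_III = (1/(1.0·√(2π)))·exp(−(1.3−1.1)²/(2·1.0²)) = 0.398942·exp(-0.02000) = 0.391043
  f_IV = (1/(1.0·√(2π)))·exp(−(1.3−7.6)²/(2·1.0²)) = 0.398942·exp(-19.84500) = 9.60143e-10
Odds = (0.16/0.21) × (0.312254/0.266085) = 0.761905 × 1.17351 ≈ 0.894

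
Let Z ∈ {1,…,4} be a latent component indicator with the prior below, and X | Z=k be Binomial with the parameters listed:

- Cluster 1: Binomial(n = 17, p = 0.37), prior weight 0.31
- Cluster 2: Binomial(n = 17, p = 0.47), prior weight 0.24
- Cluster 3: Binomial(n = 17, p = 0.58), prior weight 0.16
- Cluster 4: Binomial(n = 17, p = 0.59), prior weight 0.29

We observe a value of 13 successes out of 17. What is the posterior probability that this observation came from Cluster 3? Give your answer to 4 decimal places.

0.3002

Apply Bayes' rule: the posterior for each component is proportional to its prior times its likelihood at x.
Binomial probabilities:
  p_1 = C(17,13)·0.37^13·0.63^4 = 2380·2.43569e-06·0.15753 = 0.000913191
  p_2 = C(17,13)·0.47^13·0.53^4 = 2380·5.461e-05·0.0789048 = 0.0102554
  p_3 = C(17,13)·0.58^13·0.42^4 = 2380·0.000840551·0.031117 = 0.0622498
  p_4 = C(17,13)·0.59^13·0.41^4 = 2380·0.00104973·0.0282576 = 0.0705974
Multiply by the mixture weights:
  w_1·p_1 = 0.31 × 0.000913191 = 0.000283089
  w_2·p_2 = 0.24 × 0.0102554 = 0.0024613
  w_3·p_3 = 0.16 × 0.0622498 = 0.00995997
  w_4·p_4 = 0.29 × 0.0705974 = 0.0204732
Normaliser: 0.000283089 + 0.0024613 + 0.00995997 + 0.0204732 = 0.0331776
So the posterior for Cluster 3 is 0.00995997 / 0.0331776 ≈ 0.3002.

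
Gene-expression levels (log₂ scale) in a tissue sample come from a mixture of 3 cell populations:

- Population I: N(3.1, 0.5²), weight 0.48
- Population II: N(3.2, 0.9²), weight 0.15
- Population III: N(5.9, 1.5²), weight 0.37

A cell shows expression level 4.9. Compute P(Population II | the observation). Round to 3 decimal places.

0.123

Posterior ∝ prior × likelihood, so P(k | x) ∝ w_k f_k(x); normalise over all components.
Evaluate each component's likelihood at the observed value:
  L_I = (1/(0.5·√(2π)))·exp(−(4.9−3.1)²/(2·0.5²)) = 0.797885·exp(-6.48000) = 0.0012238
  L_II = (1/(0.9·√(2π)))·exp(−(4.9−3.2)²/(2·0.9²)) = 0.443269·exp(-1.78395) = 0.0744574
  L_III = (1/(1.5·√(2π)))·exp(−(4.9−5.9)²/(2·1.5²)) = 0.265962·exp(-0.22222) = 0.212965
Weight by the priors:
  w_I·L_I = 0.48 × 0.0012238 = 0.000587426
  w_II·L_II = 0.15 × 0.0744574 = 0.0111686
  w_III·L_III = 0.37 × 0.212965 = 0.0787972
Denominator: 0.000587426 + 0.0111686 + 0.0787972 = 0.0905532
Responsibility of Population II: 0.0111686 / 0.0905532 ≈ 0.123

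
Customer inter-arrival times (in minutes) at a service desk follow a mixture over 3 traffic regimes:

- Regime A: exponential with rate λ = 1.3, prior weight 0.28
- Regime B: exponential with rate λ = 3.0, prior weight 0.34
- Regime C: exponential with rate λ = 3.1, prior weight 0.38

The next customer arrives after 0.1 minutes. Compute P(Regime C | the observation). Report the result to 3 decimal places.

By Bayes' theorem, P(k | x) = π_k f_k(x) / Σ_j π_j f_j(x).
Evaluate each component's likelihood at the observed value:
  L_A = 1.14152
  L_B = 2.22245
  L_C = 2.27369
Multiply by the mixture weights:
  π_A·L_A = 0.28 × 1.14152 = 0.319627
  π_B·L_B = 0.34 × 2.22245 = 0.755635
  π_C·L_C = 0.38 × 2.27369 = 0.864001
Sum: 0.319627 + 0.755635 + 0.864001 = 1.93926
P(Regime C | data) = 0.864001 / 1.93926 ≈ 0.446

0.446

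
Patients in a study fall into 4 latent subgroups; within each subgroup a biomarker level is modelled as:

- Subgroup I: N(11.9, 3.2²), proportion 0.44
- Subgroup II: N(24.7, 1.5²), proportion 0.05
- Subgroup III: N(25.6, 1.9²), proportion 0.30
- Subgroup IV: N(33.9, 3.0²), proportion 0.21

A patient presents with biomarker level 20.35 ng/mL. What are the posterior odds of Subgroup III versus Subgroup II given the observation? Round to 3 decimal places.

Only the two components matter; the odds are (P(Z=i) f_i(x)) / (P(Z=j) f_j(x)).
Evaluate each component's likelihood at the observed value:
  p_I = (1/(3.2·√(2π)))·exp(−(20.35−11.9)²/(2·3.2²)) = 0.124669·exp(-3.48645) = 0.00381605
  p_II = (1/(1.5·√(2π)))·exp(−(20.35−24.7)²/(2·1.5²)) = 0.265962·exp(-4.20500) = 0.00396835
  p_III = (1/(1.9·√(2π)))·exp(−(20.35−25.6)²/(2·1.9²)) = 0.209970·exp(-3.81752) = 0.0046156
  p_IV = (1/(3.0·√(2π)))·exp(−(20.35−33.9)²/(2·3.0²)) = 0.132981·exp(-10.20014) = 4.94225e-06
Odds = (0.30/0.05) × (0.0046156/0.00396835) = 6 × 1.1631 ≈ 6.979

6.979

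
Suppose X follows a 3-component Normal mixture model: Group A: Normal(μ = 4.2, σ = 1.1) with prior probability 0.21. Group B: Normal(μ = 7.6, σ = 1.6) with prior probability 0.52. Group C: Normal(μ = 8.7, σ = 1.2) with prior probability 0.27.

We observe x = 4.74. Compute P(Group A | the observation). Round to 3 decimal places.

0.717

By Bayes' theorem, P(k | x) = π_k f_k(x) / Σ_j π_j f_j(x).
Normal densities:
  f_A = (1/(1.1·√(2π)))·exp(−(4.74−4.2)²/(2·1.1²)) = 0.362675·exp(-0.12050) = 0.321504
  f_B = (1/(1.6·√(2π)))·exp(−(4.74−7.6)²/(2·1.6²)) = 0.249339·exp(-1.59758) = 0.0504627
  f_C = (1/(1.2·√(2π)))·exp(−(4.74−8.7)²/(2·1.2²)) = 0.332452·exp(-5.44500) = 0.00143547
Unnormalised posteriors:
  π_A·f_A = 0.21 × 0.321504 = 0.0675159
  π_B·f_B = 0.52 × 0.0504627 = 0.0262406
  π_C·f_C = 0.27 × 0.00143547 = 0.000387578
Sum: 0.0675159 + 0.0262406 + 0.000387578 = 0.0941441
P(Group A | 4.74) ≈ 0.717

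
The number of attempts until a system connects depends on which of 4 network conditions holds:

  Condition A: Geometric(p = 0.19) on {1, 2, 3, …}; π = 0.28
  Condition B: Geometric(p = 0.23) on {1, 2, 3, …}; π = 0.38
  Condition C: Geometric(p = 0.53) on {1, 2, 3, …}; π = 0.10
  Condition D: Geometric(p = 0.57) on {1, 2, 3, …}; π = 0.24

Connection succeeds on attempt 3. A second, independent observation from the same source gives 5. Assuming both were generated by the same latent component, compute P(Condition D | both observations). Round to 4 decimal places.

P(component k | x) = π_k·f_k(x) / marginal(x), where marginal(x) = Σ_j π_j·f_j(x).
Since both observations come from the same component, the likelihood for component k is f_k(x₁)·f_k(x₂).
  L_A = [0.124659] × [0.0817888] = 0.0101957
  L_B = [0.136367] × [0.080852] = 0.0110255
  L_C = [0.117077] × [0.0258623] = 0.00302788
  L_D = [0.105393] × [0.0194872] = 0.00205381
Weight by the priors:
  π_A·L_A = 0.28 × 0.0101957 = 0.0028548
  π_B·L_B = 0.38 × 0.0110255 = 0.00418971
  π_C·L_C = 0.10 × 0.00302788 = 0.000302788
  π_D·L_D = 0.24 × 0.00205381 = 0.000492915
Evidence: 0.0028548 + 0.00418971 + 0.000302788 + 0.000492915 = 0.00784021
Responsibility of Condition D: 0.000492915 / 0.00784021 ≈ 0.0629

0.0629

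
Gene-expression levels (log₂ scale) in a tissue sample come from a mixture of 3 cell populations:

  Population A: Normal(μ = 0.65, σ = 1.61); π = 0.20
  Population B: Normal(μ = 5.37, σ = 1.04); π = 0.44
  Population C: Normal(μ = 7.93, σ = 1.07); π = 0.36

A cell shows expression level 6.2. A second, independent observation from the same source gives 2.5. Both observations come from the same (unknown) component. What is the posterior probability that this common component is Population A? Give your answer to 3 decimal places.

0.016

P(component k | x) = π_k·f_k(x) / marginal(x), where marginal(x) = Σ_j π_j·f_j(x).
Since both observations come from the same component, the likelihood for component k is f_k(x₁)·f_k(x₂).
  L_A = [(1/(1.61·√(2π)))·exp(−(6.2−0.65)²/(2·1.61²)) = 0.247790·exp(-5.94161) = 0.000651141] × [0.128048] = 8.33772e-05
  L_B = [(1/(1.04·√(2π)))·exp(−(6.2−5.37)²/(2·1.04²)) = 0.383598·exp(-0.31846) = 0.278978] × [0.00851524] = 0.00237556
  L_C = [(1/(1.07·√(2π)))·exp(−(6.2−7.93)²/(2·1.07²)) = 0.372843·exp(-1.30706) = 0.100897] × [9.53407e-07] = 9.6196e-08
Multiply by the mixture weights:
  π_A·L_A = 0.20 × 8.33772e-05 = 1.66754e-05
  π_B·L_B = 0.44 × 0.00237556 = 0.00104525
  π_C·L_C = 0.36 × 9.6196e-08 = 3.46305e-08
Evidence: 1.66754e-05 + 0.00104525 + 3.46305e-08 = 0.00106196
Responsibility of Population A: 1.66754e-05 / 0.00106196 ≈ 0.016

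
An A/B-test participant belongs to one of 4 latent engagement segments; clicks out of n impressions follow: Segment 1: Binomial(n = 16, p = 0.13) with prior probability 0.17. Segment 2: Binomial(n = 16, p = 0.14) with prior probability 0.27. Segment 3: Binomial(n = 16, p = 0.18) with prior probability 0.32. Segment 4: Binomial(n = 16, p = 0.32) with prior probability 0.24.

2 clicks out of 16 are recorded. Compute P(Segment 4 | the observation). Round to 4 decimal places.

0.0615

Posterior ∝ prior × likelihood, so P(k | x) ∝ P(Z=k) f_k(x); normalise over all components.
Binomial probabilities:
  f_1 = C(16,2)·0.13^2·0.87^14 = 120·0.0169·0.142321 = 0.288627
  f_2 = C(16,2)·0.14^2·0.86^14 = 120·0.0196·0.121054 = 0.284718
  f_3 = C(16,2)·0.18^2·0.82^14 = 120·0.0324·0.0621432 = 0.241613
  f_4 = C(16,2)·0.32^2·0.68^14 = 120·0.1024·0.00451986 = 0.05554
Weight by the priors:
  P(Z=1)·f_1 = 0.17 × 0.288627 = 0.0490667
  P(Z=2)·f_2 = 0.27 × 0.284718 = 0.076874
  P(Z=3)·f_3 = 0.32 × 0.241613 = 0.0773161
  P(Z=4)·f_4 = 0.24 × 0.05554 = 0.0133296
Evidence: 0.0490667 + 0.076874 + 0.0773161 + 0.0133296 = 0.216586
Responsibility of Segment 4: 0.0133296 / 0.216586 ≈ 0.0615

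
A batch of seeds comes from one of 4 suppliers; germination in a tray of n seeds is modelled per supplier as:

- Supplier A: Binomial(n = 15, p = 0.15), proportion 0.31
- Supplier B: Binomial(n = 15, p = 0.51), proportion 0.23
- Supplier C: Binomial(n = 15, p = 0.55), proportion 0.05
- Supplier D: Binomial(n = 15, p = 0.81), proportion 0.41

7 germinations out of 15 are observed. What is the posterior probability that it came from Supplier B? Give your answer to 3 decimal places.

0.812

Apply Bayes' rule: the posterior for each component is proportional to its prior times its likelihood at x.
Component likelihoods at x = 7 germinations out of 15:
  L_A = C(15,7)·0.15^7·0.85^8 = 6435·1.70859e-06·0.272491 = 0.00299598
  L_B = C(15,7)·0.51^7·0.49^8 = 6435·0.00897411·0.00332329 = 0.191915
  L_C = C(15,7)·0.55^7·0.45^8 = 6435·0.0152244·0.00168151 = 0.164736
  L_D = C(15,7)·0.81^7·0.19^8 = 6435·0.228768·1.69836e-06 = 0.00250019
Multiply by the mixture weights:
  π_A·L_A = 0.31 × 0.00299598 = 0.000928754
  π_B·L_B = 0.23 × 0.191915 = 0.0441404
  π_C·L_C = 0.05 × 0.164736 = 0.00823678
  π_D·L_D = 0.41 × 0.00250019 = 0.00102508
Evidence: 0.000928754 + 0.0441404 + 0.00823678 + 0.00102508 = 0.054331
Responsibility of Supplier B: 0.0441404 / 0.054331 ≈ 0.812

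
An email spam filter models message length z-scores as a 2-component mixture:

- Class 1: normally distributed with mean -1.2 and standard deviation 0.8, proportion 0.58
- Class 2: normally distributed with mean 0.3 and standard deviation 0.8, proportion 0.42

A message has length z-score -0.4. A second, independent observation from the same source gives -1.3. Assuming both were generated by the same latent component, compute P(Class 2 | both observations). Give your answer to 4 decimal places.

The responsibility of component k is π_k f_k(x) divided by Σ_j π_j f_j(x).
Since both observations come from the same component, the likelihood for component k is f_k(x₁)·f_k(x₂).
  f_1 = [0.302463] × [0.494797] = 0.149658
  f_2 = [0.340069] × [0.0674887] = 0.0229508
Weight by the priors:
  π_1·f_1 = 0.58 × 0.149658 = 0.0868017
  π_2·f_2 = 0.42 × 0.0229508 = 0.00963934
Normaliser: 0.0868017 + 0.00963934 = 0.096441
P(Class 2 | x₁,x₂) = 0.00963934 / 0.096441 ≈ 0.1000

0.1000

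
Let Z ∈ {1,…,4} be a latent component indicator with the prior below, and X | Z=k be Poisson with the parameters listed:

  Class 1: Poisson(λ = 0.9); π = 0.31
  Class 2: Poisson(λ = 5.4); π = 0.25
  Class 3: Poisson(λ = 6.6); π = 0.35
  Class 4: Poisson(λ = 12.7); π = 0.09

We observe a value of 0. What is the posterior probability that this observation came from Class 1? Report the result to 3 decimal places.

0.987

Apply Bayes' rule: the posterior for each component is proportional to its prior times its likelihood at x.
Evaluate each component's likelihood at the observed value:
  L_1 = 0.40657
  L_2 = 0.00451658
  L_3 = 0.00136037
  L_4 = 3.05113e-06
Weight by the priors:
  π_1·L_1 = 0.31 × 0.40657 = 0.126037
  π_2·L_2 = 0.25 × 0.00451658 = 0.00112915
  π_3·L_3 = 0.35 × 0.00136037 = 0.000476129
  π_4·L_4 = 0.09 × 3.05113e-06 = 2.74601e-07
Marginal: 0.126037 + 0.00112915 + 0.000476129 + 2.74601e-07 = 0.127642
P(Class 1 | x) ≈ 0.987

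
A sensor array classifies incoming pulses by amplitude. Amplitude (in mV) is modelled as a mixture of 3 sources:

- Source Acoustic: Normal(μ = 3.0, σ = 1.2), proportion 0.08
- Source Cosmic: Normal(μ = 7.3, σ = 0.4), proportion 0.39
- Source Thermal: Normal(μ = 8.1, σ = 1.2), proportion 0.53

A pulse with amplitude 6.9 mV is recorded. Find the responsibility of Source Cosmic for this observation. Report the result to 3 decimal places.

P(component k | x) = π_k·f_k(x) / marginal(x), where marginal(x) = Σ_j π_j·f_j(x).
Evaluate each component's likelihood at the observed value:
  p_Acoustic = (1/(1.2·√(2π)))·exp(−(6.9−3.0)²/(2·1.2²)) = 0.332452·exp(-5.28125) = 0.00169087
  p_Cosmic = (1/(0.4·√(2π)))·exp(−(6.9−7.3)²/(2·0.4²)) = 0.997356·exp(-0.50000) = 0.604927
  p_Thermal = (1/(1.2·√(2π)))·exp(−(6.9−8.1)²/(2·1.2²)) = 0.332452·exp(-0.50000) = 0.201642
Weight by the priors:
  π_Acoustic·p_Acoustic = 0.08 × 0.00169087 = 0.00013527
  π_Cosmic·p_Cosmic = 0.39 × 0.604927 = 0.235921
  π_Thermal·p_Thermal = 0.53 × 0.201642 = 0.10687
Denominator: 0.00013527 + 0.235921 + 0.10687 = 0.342927
P(Source Cosmic | the observation) = 0.235921 / 0.342927 ≈ 0.688

0.688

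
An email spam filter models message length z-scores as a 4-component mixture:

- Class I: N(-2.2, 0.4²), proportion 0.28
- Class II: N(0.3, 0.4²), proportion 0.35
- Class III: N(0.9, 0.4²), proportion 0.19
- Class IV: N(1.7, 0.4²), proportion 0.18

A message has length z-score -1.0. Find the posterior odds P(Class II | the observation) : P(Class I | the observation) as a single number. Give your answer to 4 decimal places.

Only the two components matter; the odds are (P(Z=i) f_i(x)) / (P(Z=j) f_j(x)).
Evaluate each component's likelihood at the observed value:
  p_I = 0.0110796
  p_II = 0.00507262
  p_III = 1.25738e-05
  p_IV = 1.27373e-10
Posterior odds = (P(Z=II)·p_II) / (P(Z=I)·p_I) = (0.35·0.00507262) / (0.28·0.0110796) = 0.00177542 / 0.00310229 ≈ 0.5723

0.5723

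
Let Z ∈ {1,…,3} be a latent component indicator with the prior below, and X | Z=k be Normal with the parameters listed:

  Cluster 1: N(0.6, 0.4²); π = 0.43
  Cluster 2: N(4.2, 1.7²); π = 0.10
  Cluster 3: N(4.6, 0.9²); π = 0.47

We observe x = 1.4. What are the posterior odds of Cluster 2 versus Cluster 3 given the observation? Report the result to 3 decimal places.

16.136

The posterior odds equal the prior odds times the likelihood ratio: (w_i/w_j)·(f_i(x)/f_j(x)).
Normal densities:
  p_1 = (1/(0.4·√(2π)))·exp(−(1.4−0.6)²/(2·0.4²)) = 0.997356·exp(-2.00000) = 0.134977
  p_2 = (1/(1.7·√(2π)))·exp(−(1.4−4.2)²/(2·1.7²)) = 0.234672·exp(-1.35640) = 0.0604482
  p_3 = (1/(0.9·√(2π)))·exp(−(1.4−4.6)²/(2·0.9²)) = 0.443269·exp(-6.32099) = 0.000797072
Odds = (0.10/0.47) × (0.0604482/0.000797072) = 0.212766 × 75.8378 ≈ 16.136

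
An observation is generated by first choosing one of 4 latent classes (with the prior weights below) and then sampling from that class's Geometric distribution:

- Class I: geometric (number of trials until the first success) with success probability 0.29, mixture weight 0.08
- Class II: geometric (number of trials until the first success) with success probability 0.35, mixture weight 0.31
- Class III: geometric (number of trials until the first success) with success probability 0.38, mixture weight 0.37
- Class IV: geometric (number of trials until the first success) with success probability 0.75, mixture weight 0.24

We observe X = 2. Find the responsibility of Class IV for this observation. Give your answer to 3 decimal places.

The responsibility of component k is π_k f_k(x) divided by Σ_j π_j f_j(x).
Evaluate each component's likelihood at the observed value:
  f_I = 0.2059
  f_II = 0.2275
  f_III = 0.2356
  f_IV = 0.1875
Unnormalised posteriors:
  π_I·f_I = 0.08 × 0.2059 = 0.016472
  π_II·f_II = 0.31 × 0.2275 = 0.070525
  π_III·f_III = 0.37 × 0.2356 = 0.087172
  π_IV·f_IV = 0.24 × 0.1875 = 0.045
Normaliser: 0.016472 + 0.070525 + 0.087172 + 0.045 = 0.219169
P(Class IV | 2) ≈ 0.205

0.205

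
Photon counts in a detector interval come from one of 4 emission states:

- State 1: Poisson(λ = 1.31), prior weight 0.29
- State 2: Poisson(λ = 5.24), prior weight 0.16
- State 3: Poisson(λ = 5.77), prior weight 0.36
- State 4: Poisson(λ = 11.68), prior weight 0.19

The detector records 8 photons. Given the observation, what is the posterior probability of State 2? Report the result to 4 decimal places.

0.1992

Apply Bayes' rule: the posterior for each component is proportional to its prior times its likelihood at x.
Evaluate each component's likelihood at the observed value:
  L_1 = 5.80396e-05
  L_2 = 0.0747182
  L_3 = 0.095062
  L_4 = 0.072688
Weight by the priors:
  w_1·L_1 = 0.29 × 5.80396e-05 = 1.68315e-05
  w_2·L_2 = 0.16 × 0.0747182 = 0.0119549
  w_3·L_3 = 0.36 × 0.095062 = 0.0342223
  w_4·L_4 = 0.19 × 0.072688 = 0.0138107
Normaliser: 1.68315e-05 + 0.0119549 + 0.0342223 + 0.0138107 = 0.0600048
So the posterior for State 2 is 0.0119549 / 0.0600048 ≈ 0.1992.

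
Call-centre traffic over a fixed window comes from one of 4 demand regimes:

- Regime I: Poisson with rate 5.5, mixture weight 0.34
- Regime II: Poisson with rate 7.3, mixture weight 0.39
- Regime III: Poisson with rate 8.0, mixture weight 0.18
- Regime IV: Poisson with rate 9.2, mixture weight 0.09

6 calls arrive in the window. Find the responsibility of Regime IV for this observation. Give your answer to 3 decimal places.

By Bayes' theorem, P(k | x) = w_k f_k(x) / Σ_j w_j f_j(x).
Poisson probabilities:
  L_I = e^(−5.5)·5.5^6/6! = 0.157117
  L_II = e^(−7.3)·7.3^6/6! = 0.141989
  L_III = e^(−8.0)·8.0^6/6! = 0.122138
  L_IV = e^(−9.2)·9.2^6/6! = 0.0850913
Prior × likelihood for each component:
  w_I·L_I = 0.34 × 0.157117 = 0.0534199
  w_II·L_II = 0.39 × 0.141989 = 0.0553757
  w_III·L_III = 0.18 × 0.122138 = 0.0219849
  w_IV·L_IV = 0.09 × 0.0850913 = 0.00765822
Denominator: 0.0534199 + 0.0553757 + 0.0219849 + 0.00765822 = 0.138439
So the posterior for Regime IV is 0.00765822 / 0.138439 ≈ 0.055.

0.055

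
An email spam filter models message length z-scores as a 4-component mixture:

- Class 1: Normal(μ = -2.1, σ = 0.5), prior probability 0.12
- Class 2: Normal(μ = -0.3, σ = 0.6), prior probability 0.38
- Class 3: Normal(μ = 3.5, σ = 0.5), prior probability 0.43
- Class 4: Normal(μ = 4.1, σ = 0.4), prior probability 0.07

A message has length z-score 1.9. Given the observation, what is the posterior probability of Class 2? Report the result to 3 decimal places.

By Bayes' theorem, P(k | x) = π_k f_k(x) / Σ_j π_j f_j(x).
Component likelihoods at x = 1.9:
  L_1 = 1.01045e-14
  L_2 = 0.000800451
  L_3 = 0.00476818
  L_4 = 2.69244e-07
Prior × likelihood for each component:
  π_1·L_1 = 0.12 × 1.01045e-14 = 1.21255e-15
  π_2·L_2 = 0.38 × 0.000800451 = 0.000304171
  π_3·L_3 = 0.43 × 0.00476818 = 0.00205032
  π_4·L_4 = 0.07 × 2.69244e-07 = 1.88471e-08
Evidence: 1.21255e-15 + 0.000304171 + 0.00205032 + 1.88471e-08 = 0.00235451
P(Class 2 | 1.9) = 0.000304171 / 0.00235451 ≈ 0.129

0.129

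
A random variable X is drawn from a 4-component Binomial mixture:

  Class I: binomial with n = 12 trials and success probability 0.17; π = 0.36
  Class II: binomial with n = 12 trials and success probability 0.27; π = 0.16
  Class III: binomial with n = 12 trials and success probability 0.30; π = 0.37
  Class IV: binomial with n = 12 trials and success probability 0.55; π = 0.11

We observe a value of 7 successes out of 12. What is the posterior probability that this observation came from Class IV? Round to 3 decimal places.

0.636

Posterior ∝ prior × likelihood, so P(k | x) ∝ P(Z=k) f_k(x); normalise over all components.
Component likelihoods at x = 7 successes out of 12:
  f_I = 0.00128014
  f_II = 0.0171746
  f_III = 0.0291115
  f_IV = 0.222498
Weight by the priors:
  P(Z=I)·f_I = 0.36 × 0.00128014 = 0.000460851
  P(Z=II)·f_II = 0.16 × 0.0171746 = 0.00274793
  P(Z=III)·f_III = 0.37 × 0.0291115 = 0.0107712
  P(Z=IV)·f_IV = 0.11 × 0.222498 = 0.0244748
Evidence: 0.000460851 + 0.00274793 + 0.0107712 + 0.0244748 = 0.0384548
P(Class IV | the observation) ≈ 0.636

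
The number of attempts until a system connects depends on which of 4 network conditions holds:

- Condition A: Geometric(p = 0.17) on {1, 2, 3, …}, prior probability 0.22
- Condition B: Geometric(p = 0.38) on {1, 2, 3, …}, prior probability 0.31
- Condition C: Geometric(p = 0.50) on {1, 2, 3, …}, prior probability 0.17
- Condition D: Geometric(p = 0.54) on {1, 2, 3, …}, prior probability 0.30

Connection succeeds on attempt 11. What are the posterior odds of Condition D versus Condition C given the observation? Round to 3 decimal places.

0.828

The posterior odds equal the prior odds times the likelihood ratio: (P(Z=i)/P(Z=j))·(f_i(x)/f_j(x)).
Geometric probabilities:
  L_A = 0.0263773
  L_B = 0.00318934
  L_C = 0.000488281
  L_D = 0.000229072
6.87216e-05 / 8.30078e-05 ≈ 0.828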